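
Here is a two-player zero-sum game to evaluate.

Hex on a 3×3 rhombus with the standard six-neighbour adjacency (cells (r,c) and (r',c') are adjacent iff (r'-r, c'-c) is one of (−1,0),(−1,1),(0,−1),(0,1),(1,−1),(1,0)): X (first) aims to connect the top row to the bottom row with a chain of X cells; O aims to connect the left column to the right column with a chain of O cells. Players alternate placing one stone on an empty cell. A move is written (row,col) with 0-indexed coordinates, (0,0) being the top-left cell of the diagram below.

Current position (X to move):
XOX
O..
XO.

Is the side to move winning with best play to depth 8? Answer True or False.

p1 X@[XOX/O../XO.]: (1,1)[XOX/OX./XO.]+1* (1,2)[XOX/O.X/XO.]+1 (2,2)[XOX/O../XOX]+1
p2 O@[XOX/OX./XO.] terminal -1; root [XOX/O../XO.] d8

X winning at [XOX/O../XO.]: True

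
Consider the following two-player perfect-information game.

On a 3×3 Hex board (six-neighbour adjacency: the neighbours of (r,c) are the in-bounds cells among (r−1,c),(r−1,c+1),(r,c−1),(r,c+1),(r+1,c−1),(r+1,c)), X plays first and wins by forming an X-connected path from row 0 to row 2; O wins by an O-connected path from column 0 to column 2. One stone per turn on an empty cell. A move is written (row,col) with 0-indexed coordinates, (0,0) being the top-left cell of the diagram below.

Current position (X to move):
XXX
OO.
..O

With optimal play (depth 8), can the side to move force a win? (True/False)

X winning at [XXX/OO./..O]: False

ply 1, X at XXX/OO./..O | (1,2)=-1→XXX/OOX/..O*; (2,0)=-1→XXX/OO./X.O; (2,1)=-1→XXX/OO./.XO
ply 2, O at XXX/OOX/..O | (2,0)=-1→XXX/OOX/O.O; (2,1)=+1→XXX/OOX/.OO*
ply 3: XXX/OOX/.OO is terminal -1 (X); from XXX/OO./..O depth 8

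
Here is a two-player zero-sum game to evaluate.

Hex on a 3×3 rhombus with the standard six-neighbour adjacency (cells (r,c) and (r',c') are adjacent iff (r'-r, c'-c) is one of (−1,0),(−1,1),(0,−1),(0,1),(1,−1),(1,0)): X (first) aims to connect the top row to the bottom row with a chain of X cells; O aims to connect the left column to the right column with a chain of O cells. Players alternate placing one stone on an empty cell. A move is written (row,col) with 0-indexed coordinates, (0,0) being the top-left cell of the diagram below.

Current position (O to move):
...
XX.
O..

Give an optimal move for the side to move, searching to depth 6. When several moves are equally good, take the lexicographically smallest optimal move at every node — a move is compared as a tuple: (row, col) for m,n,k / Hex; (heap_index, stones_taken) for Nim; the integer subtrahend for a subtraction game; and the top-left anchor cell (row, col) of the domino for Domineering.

ply 1, O at .../XX./O.. | (0,0)=-1→O../XX./O..; (0,1)=-1→.O./XX./O..; (0,2)=-1→..O/XX./O..; (1,2)=-1→.../XXO/O..; (2,1)=+1→.../XX./OO.*; (2,2)=-1→.../XX./O.O
ply 2, X at .../XX./OO. | (0,0)=-1→X../XX./OO.*; (0,1)=-1→.X./XX./OO.; (0,2)=-1→..X/XX./OO.; (1,2)=-1→.../XXX/OO.; (2,2)=-1→.../XX./OOX
ply 3, O at X../XX./OO. | (0,1)=+1→XO./XX./OO.*; (0,2)=+1→X.O/XX./OO.; (1,2)=+1→X../XXO/OO.; (2,2)=+1→X../XX./OOO
ply 4, X at XO./XX./OO. | (0,2)=-1→XOX/XX./OO.*; (1,2)=-1→XO./XXX/OO.; (2,2)=-1→XO./XX./OOX
ply 5, O at XOX/XX./OO. | (1,2)=+1→XOX/XXO/OO.*; (2,2)=+1→XOX/XX./OOO
ply 6: XOX/XXO/OO. is terminal -1 (X); from .../XX./O.. depth 6

O's best at [.../XX./O..]: (2,1)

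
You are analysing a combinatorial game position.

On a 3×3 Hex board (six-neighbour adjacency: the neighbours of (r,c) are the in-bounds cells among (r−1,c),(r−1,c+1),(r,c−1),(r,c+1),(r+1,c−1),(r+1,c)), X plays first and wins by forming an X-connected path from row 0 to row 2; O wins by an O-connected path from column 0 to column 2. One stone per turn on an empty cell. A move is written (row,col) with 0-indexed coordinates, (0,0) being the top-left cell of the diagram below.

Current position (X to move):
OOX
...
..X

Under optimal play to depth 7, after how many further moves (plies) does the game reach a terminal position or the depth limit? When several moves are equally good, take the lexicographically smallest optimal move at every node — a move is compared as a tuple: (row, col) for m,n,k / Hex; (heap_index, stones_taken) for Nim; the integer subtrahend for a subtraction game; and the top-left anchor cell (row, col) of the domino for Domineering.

ply 1, X at OOX/.../..X | (1,0)=+1→OOX/X../..X*; (1,1)=+1→OOX/.X./..X; (1,2)=+1→OOX/..X/..X; (2,0)=+1→OOX/.../X.X; (2,1)=+1→OOX/.../.XX
ply 2, O at OOX/X../..X | (1,1)=-1→OOX/XO./..X*; (1,2)=-1→OOX/X.O/..X; (2,0)=-1→OOX/X../O.X; (2,1)=-1→OOX/X../.OX
ply 3, X at OOX/XO./..X | (1,2)=+1→OOX/XOX/..X*; (2,0)=-1→OOX/XO./X.X; (2,1)=-1→OOX/XO./.XX
ply 4: OOX/XOX/..X is terminal -1 (O); from OOX/.../..X depth 7

PV length from [OOX/.../..X]: 3 plies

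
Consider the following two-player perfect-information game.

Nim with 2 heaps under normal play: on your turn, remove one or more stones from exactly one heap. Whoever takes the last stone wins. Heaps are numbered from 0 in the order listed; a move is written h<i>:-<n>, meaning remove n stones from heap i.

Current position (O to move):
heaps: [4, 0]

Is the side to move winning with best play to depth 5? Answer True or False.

ply 1, O at (4,0) | h0:-1=-1→(3,0); h0:-2=-1→(2,0); h0:-3=-1→(1,0); h0:-4=+1→(0,0)*
ply 2: (0,0) is terminal -1 (X); from (4,0) depth 5

O winning at [(4,0)]: True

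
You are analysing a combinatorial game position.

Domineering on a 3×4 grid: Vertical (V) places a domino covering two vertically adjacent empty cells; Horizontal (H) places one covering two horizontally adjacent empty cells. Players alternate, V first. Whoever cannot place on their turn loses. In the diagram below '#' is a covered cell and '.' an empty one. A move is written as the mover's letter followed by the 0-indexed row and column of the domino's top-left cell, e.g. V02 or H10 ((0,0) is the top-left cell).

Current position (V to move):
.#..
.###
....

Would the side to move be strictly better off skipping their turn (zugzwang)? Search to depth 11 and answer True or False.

zugzwang(.#../.###/...., V) = False

p1 V@[.#../.###/....]: V00[##../####/....]-1* V10[.#../####/#...]-1
p2 H@[##../####/....]: H02[####/####/....]+1* H20[##../####/##..]+1 H21[##../####/.##.]+1 H22[##../####/..##]+1
p3 V@[####/####/....] terminal -1; root [.#../.###/....] d11
pass branch (H moves first from the same position):
  | p1 H@[.#../.###/....]: H02[.###/.###/....]+1* H20[.#../.###/##..]+1 H21[.#../.###/.##.]+1 H22[.#../.###/..##]+1
  | p2 V@[.###/.###/....]: V00[####/####/....]-1* V10[.###/####/#...]-1
  | p3 H@[####/####/....]: H20[####/####/##..]+1* H21[####/####/.##.]+1 H22[####/####/..##]+1
  | p4 V@[####/####/##..] terminal -1; root [.#../.###/....] d11
V moving scores -1; V passing scores -1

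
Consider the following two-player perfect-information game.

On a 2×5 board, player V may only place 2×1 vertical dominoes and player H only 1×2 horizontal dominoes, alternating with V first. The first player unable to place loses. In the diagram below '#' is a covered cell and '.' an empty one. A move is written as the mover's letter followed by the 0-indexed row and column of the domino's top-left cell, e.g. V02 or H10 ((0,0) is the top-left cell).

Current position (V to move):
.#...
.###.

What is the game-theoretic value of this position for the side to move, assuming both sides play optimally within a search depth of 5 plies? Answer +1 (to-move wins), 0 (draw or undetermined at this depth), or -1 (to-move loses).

value(.#.../.###., V) = +1

ply 1, V at .#.../.###. | V00=-1→##.../####.; V04=+1→.#..#/.####*
ply 2, H at .#..#/.#### | H02=-1→.####/.####*
ply 3, V at .####/.#### | V00=+1→#####/#####*
ply 4: #####/##### is terminal -1 (H); from .#.../.###. depth 5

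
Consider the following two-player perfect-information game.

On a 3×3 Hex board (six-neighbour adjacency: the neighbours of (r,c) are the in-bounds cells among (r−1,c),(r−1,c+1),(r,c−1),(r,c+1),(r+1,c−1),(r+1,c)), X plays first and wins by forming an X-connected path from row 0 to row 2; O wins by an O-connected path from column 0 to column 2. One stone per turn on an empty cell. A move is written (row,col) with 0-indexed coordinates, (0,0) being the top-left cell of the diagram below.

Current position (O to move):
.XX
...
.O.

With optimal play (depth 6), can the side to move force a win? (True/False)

p1 O@[.XX/.../.O.]: (0,0)[OXX/.../.O.]-1 (1,0)[.XX/O../.O.]+1* (1,1)[.XX/.O./.O.]+1 (1,2)[.XX/..O/.O.]-1 (2,0)[.XX/.../OO.]+1 (2,2)[.XX/.../.OO]-1
p2 X@[.XX/O../.O.]: (0,0)[XXX/O../.O.]-1* (1,1)[.XX/OX./.O.]-1 (1,2)[.XX/O.X/.O.]-1 (2,0)[.XX/O../XO.]-1 (2,2)[.XX/O../.OX]-1
p3 O@[XXX/O../.O.]: (1,1)[XXX/OO./.O.]+1* (1,2)[XXX/O.O/.O.]+1 (2,0)[XXX/O../OO.]+1 (2,2)[XXX/O../.OO]+1
p4 X@[XXX/OO./.O.]: (1,2)[XXX/OOX/.O.]-1* (2,0)[XXX/OO./XO.]-1 (2,2)[XXX/OO./.OX]-1
p5 O@[XXX/OOX/.O.]: (2,0)[XXX/OOX/OO.]-1 (2,2)[XXX/OOX/.OO]+1*
p6 X@[XXX/OOX/.OO] terminal -1; root [.XX/.../.O.] d6

O winning at [.XX/.../.O.]: True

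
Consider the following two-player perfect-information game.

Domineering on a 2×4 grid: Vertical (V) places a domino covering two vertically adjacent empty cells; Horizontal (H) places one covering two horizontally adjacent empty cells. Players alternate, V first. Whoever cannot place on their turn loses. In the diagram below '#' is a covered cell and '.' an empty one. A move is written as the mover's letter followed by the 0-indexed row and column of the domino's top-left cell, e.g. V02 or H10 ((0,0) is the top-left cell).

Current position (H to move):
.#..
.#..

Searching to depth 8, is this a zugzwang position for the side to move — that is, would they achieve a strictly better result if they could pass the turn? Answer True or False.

p1 H@[.#../.#..]: H02[.###/.#..]+1* H12[.#../.###]+1
p2 V@[.###/.#..]: V00[####/##..]-1*
p3 H@[####/##..]: H12[####/####]+1*
p4 V@[####/####] terminal -1; root [.#../.#..] d8
if H skipped the turn, V would face:
~ p1 V@[.#../.#..]: V00[##../##..]-1 V02[.##./.##.]+1* V03[.#.#/.#.#]+1
~ p2 H@[.##./.##.] terminal -1; root [.#../.#..] d8
compare (H): move=+1 vs pass=-1

zugzwang(.#../.#.., H) = False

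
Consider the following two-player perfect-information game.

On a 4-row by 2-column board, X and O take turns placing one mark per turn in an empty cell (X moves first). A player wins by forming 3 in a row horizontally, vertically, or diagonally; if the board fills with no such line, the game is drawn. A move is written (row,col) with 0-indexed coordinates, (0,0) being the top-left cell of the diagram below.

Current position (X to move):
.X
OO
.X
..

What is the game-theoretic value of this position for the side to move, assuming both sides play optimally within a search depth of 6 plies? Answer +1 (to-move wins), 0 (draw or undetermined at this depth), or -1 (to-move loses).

p1 X@[.X/OO/.X/..]: (0,0)[XX/OO/.X/..]+0* (2,0)[.X/OO/XX/..]+0 (3,0)[.X/OO/.X/X.]+0 (3,1)[.X/OO/.X/.X]-1
p2 O@[XX/OO/.X/..]: (2,0)[XX/OO/OX/..]+0* (3,0)[XX/OO/.X/O.]+0 (3,1)[XX/OO/.X/.O]+0
p3 X@[XX/OO/OX/..]: (3,0)[XX/OO/OX/X.]+0* (3,1)[XX/OO/OX/.X]-1
p4 O@[XX/OO/OX/X.]: (3,1)[XX/OO/OX/XO]+0*
p5 X@[XX/OO/OX/XO] terminal +0; root [.X/OO/.X/..] d6

value(.X/OO/.X/.., X) = 0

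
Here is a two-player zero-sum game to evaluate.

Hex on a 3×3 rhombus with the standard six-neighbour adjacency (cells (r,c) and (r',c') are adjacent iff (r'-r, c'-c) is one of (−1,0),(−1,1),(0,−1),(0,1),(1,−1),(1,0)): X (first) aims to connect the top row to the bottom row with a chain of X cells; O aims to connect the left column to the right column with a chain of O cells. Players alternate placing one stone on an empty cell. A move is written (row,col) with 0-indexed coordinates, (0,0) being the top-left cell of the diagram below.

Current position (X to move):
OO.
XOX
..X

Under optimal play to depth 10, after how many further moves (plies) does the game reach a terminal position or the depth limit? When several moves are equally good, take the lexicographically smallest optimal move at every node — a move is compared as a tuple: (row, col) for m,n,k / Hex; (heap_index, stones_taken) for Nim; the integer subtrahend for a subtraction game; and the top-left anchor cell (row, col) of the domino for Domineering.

[OO./XOX/..X] X move#1: (0,2):+1/OOX/XOX/..X*, (2,0):-1/OO./XOX/X.X, (2,1):-1/OO./XOX/.XX
[OOX/XOX/..X] end (terminal -1, O#2); searched OO./XOX/..X to 10

PV length from [OO./XOX/..X]: 1 ply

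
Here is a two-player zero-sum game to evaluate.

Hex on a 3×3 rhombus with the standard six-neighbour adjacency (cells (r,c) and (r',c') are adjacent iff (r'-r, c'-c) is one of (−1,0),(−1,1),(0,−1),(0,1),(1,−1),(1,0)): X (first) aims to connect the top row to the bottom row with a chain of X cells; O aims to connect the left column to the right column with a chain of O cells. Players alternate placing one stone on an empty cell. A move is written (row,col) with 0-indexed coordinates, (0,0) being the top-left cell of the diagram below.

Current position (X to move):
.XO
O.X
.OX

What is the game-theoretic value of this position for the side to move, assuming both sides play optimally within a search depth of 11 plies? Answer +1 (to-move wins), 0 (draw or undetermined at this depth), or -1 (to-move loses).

value(.XO/O.X/.OX, X) = +1

p1 X@[.XO/O.X/.OX]: (0,0)[XXO/O.X/.OX]-1 (1,1)[.XO/OXX/.OX]+1* (2,0)[.XO/O.X/XOX]-1
p2 O@[.XO/OXX/.OX] terminal -1; root [.XO/O.X/.OX] d11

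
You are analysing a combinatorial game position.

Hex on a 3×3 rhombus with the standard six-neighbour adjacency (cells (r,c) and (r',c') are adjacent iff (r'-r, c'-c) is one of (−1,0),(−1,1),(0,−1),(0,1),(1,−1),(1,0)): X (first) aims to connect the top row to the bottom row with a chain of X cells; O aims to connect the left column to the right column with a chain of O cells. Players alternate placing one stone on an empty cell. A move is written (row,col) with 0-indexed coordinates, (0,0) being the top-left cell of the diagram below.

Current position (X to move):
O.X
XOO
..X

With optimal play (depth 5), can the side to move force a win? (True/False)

ply 1, X at O.X/XOO/..X | (0,1)=-1→OXX/XOO/..X*; (2,0)=-1→O.X/XOO/X.X; (2,1)=-1→O.X/XOO/.XX
ply 2, O at OXX/XOO/..X | (2,0)=+1→OXX/XOO/O.X*; (2,1)=-1→OXX/XOO/.OX
ply 3: OXX/XOO/O.X is terminal -1 (X); from O.X/XOO/..X depth 5

X winning at [O.X/XOO/..X]: False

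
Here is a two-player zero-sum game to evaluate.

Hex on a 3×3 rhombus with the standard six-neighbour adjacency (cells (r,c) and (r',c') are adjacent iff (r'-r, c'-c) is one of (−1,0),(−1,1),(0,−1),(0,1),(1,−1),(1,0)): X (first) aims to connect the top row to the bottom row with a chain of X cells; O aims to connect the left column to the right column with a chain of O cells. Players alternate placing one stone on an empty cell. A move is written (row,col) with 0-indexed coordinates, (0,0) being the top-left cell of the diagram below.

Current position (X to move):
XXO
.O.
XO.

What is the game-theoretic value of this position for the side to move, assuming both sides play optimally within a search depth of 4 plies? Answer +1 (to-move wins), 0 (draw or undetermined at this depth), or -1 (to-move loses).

ply 1, X at XXO/.O./XO. | (1,0)=+1→XXO/XO./XO.*; (1,2)=-1→XXO/.OX/XO.; (2,2)=-1→XXO/.O./XOX
ply 2: XXO/XO./XO. is terminal -1 (O); from XXO/.O./XO. depth 4

value(XXO/.O./XO., X) = +1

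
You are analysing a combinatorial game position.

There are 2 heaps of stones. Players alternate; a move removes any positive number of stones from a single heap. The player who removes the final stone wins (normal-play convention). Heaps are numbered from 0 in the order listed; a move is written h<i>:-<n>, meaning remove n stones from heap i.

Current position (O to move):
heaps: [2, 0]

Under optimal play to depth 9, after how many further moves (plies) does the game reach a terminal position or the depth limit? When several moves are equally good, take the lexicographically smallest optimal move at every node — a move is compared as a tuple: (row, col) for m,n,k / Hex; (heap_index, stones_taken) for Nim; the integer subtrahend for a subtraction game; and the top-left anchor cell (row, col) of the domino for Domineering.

p1 O@[(2,0)]: h0:-1[(1,0)]-1 h0:-2[(0,0)]+1*
p2 X@[(0,0)] terminal -1; root [(2,0)] d9

PV length from [(2,0)]: 1 ply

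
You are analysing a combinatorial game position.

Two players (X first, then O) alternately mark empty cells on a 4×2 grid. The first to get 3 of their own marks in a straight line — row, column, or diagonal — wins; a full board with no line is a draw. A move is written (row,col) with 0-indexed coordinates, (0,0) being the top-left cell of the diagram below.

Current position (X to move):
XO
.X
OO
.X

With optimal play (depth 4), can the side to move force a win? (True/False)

ply 1, X at XO/.X/OO/.X | (1,0)=+0→XO/XX/OO/.X*; (3,0)=+0→XO/.X/OO/XX
ply 2, O at XO/XX/OO/.X | (3,0)=+0→XO/XX/OO/OX*
ply 3: XO/XX/OO/OX is terminal +0 (X); from XO/.X/OO/.X depth 4

X winning at [XO/.X/OO/.X]: False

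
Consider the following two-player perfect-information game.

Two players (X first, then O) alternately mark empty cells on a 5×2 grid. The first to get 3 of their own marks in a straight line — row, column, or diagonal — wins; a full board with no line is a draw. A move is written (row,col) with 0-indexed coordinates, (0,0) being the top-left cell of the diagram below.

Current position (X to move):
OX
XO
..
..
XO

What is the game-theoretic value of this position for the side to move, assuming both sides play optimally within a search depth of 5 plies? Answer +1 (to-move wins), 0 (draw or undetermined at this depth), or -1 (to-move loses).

value(OX/XO/../../XO, X) = 0

[OX/XO/../../XO] X move#1: (2,0):+0/OX/XO/X./../XO*, (2,1):+0/OX/XO/.X/../XO, (3,0):+0/OX/XO/../X./XO, (3,1):+0/OX/XO/../.X/XO
[OX/XO/X./../XO] O move#2: (2,1):-1/OX/XO/XO/../XO, (3,0):+0/OX/XO/X./O./XO*, (3,1):-1/OX/XO/X./.O/XO
[OX/XO/X./O./XO] X move#3: (2,1):+0/OX/XO/XX/O./XO*, (3,1):+0/OX/XO/X./OX/XO
[OX/XO/XX/O./XO] O move#4: (3,1):+0/OX/XO/XX/OO/XO*
[OX/XO/XX/OO/XO] end (terminal +0, X#5); searched OX/XO/../../XO to 5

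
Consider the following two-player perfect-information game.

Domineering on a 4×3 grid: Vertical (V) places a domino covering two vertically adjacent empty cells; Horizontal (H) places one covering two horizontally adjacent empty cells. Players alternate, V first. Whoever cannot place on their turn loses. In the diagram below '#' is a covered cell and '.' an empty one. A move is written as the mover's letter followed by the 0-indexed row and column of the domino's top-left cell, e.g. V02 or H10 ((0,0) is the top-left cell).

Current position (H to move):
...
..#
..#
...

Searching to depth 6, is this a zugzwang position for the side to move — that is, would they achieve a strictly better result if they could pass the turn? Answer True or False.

p1 H@[.../..#/..#/...]: H00[##./..#/..#/...]-1* H01[.##/..#/..#/...]-1 H10[.../###/..#/...]-1 H20[.../..#/###/...]-1 H30[.../..#/..#/##.]-1 H31[.../..#/..#/.##]-1
p2 V@[##./..#/..#/...]: V10[##./#.#/#.#/...]+1* V11[##./.##/.##/...]+1 V20[##./..#/#.#/#..]+1 V21[##./..#/.##/.#.]+1
p3 H@[##./#.#/#.#/...]: H30[##./#.#/#.#/##.]-1* H31[##./#.#/#.#/.##]-1
p4 V@[##./#.#/#.#/##.]: V11[##./###/###/##.]+1*
p5 H@[##./###/###/##.] terminal -1; root [.../..#/..#/...] d6
suppose H passes — search the same position with V to move:
pass> p1 V@[.../..#/..#/...]: V00[#../#.#/..#/...]-1 V01[.#./.##/..#/...]-1 V10[.../#.#/#.#/...]+1* V11[.../.##/.##/...]-1 V20[.../..#/#.#/#..]-1 V21[.../..#/.##/.#.]-1
pass> p2 H@[.../#.#/#.#/...]: H00[##./#.#/#.#/...]-1* H01[.##/#.#/#.#/...]-1 H30[.../#.#/#.#/##.]-1 H31[.../#.#/#.#/.##]-1
pass> p3 V@[##./#.#/#.#/...]: V11[##./###/###/...]-1 V21[##./#.#/###/.#.]+1*
pass> p4 H@[##./#.#/###/.#.] terminal -1; root [.../..#/..#/...] d6
for H: play -1, pass -1

zugzwang(.../..#/..#/..., H) = False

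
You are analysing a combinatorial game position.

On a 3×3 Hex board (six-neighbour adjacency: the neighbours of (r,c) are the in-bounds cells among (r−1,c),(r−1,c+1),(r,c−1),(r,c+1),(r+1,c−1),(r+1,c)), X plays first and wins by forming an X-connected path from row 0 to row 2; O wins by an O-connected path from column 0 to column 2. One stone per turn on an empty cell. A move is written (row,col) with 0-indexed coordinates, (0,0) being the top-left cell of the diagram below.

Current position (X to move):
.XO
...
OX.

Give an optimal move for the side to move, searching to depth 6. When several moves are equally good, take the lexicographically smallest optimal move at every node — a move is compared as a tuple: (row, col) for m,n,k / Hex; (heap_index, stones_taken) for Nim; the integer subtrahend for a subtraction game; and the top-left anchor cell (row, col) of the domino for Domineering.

X's best at [.XO/.../OX.]: (1,1)

ply 1, X at .XO/.../OX. | (0,0)=-1→XXO/.../OX.; (1,0)=-1→.XO/X../OX.; (1,1)=+1→.XO/.X./OX.*; (1,2)=-1→.XO/..X/OX.; (2,2)=-1→.XO/.../OXX
ply 2: .XO/.X./OX. is terminal -1 (O); from .XO/.../OX. depth 6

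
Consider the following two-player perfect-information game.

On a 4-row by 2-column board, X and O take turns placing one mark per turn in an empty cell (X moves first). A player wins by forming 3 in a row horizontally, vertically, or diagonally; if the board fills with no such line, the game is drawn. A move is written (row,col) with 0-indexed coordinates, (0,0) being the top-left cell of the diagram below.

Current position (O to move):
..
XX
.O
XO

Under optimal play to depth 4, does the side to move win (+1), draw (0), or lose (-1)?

[../XX/.O/XO] O move#1: (0,0):-1/O./XX/.O/XO, (0,1):-1/.O/XX/.O/XO, (2,0):+0/../XX/OO/XO*
[../XX/OO/XO] X move#2: (0,0):+0/X./XX/OO/XO*, (0,1):+0/.X/XX/OO/XO
[X./XX/OO/XO] O move#3: (0,1):+0/XO/XX/OO/XO*
[XO/XX/OO/XO] end (terminal +0, X#4); searched ../XX/.O/XO to 4

value(../XX/.O/XO, O) = 0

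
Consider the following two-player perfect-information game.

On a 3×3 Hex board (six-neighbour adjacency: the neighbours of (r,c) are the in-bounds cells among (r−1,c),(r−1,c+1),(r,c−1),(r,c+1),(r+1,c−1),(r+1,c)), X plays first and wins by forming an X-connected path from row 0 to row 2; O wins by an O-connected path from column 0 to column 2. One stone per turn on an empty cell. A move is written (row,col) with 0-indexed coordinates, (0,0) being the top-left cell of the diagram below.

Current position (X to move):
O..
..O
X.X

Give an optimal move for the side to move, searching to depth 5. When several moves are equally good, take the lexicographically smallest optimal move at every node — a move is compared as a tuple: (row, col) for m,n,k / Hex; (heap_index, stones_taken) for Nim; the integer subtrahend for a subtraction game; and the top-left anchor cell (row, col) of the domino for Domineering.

X's best at [O../..O/X.X]: (0,1)

[O../..O/X.X] X move#1: (0,1):+1/OX./..O/X.X*, (0,2):-1/O.X/..O/X.X, (1,0):-1/O../X.O/X.X, (1,1):+1/O../.XO/X.X, (2,1):-1/O../..O/XXX
[OX./..O/X.X] O move#2: (0,2):-1/OXO/..O/X.X*, (1,0):-1/OX./O.O/X.X, (1,1):-1/OX./.OO/X.X, (2,1):-1/OX./..O/XOX
[OXO/..O/X.X] X move#3: (1,0):+1/OXO/X.O/X.X*, (1,1):+1/OXO/.XO/X.X, (2,1):+1/OXO/..O/XXX
[OXO/X.O/X.X] end (terminal -1, O#4); searched O../..O/X.X to 5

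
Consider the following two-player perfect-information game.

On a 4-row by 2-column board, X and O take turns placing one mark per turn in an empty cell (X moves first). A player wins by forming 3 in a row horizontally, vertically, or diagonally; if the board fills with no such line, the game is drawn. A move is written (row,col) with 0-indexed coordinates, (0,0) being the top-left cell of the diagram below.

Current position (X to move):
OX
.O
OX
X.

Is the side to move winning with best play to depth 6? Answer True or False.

[OX/.O/OX/X.] X move#1: (1,0):+0/OX/XO/OX/X.*, (3,1):-1/OX/.O/OX/XX
[OX/XO/OX/X.] O move#2: (3,1):+0/OX/XO/OX/XO*
[OX/XO/OX/XO] end (terminal +0, X#3); searched OX/.O/OX/X. to 6

X winning at [OX/.O/OX/X.]: False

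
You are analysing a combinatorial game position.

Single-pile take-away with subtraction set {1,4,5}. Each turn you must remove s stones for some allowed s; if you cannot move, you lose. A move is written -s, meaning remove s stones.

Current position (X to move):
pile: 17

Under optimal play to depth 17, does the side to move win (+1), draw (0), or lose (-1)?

value(17, X) = +1

ply 1, X at 17 | -1=+1→16*; -4=-1→13; -5=-1→12
ply 2, O at 16 | -1=-1→15*; -4=-1→12; -5=-1→11
ply 3, X at 15 | -1=-1→14; -4=-1→11; -5=+1→10*
ply 4, O at 10 | -1=-1→9*; -4=-1→6; -5=-1→5
ply 5, X at 9 | -1=+1→8*; -4=-1→5; -5=-1→4
ply 6, O at 8 | -1=-1→7*; -4=-1→4; -5=-1→3
ply 7, X at 7 | -1=-1→6; -4=-1→3; -5=+1→2*
ply 8, O at 2 | -1=-1→1*
ply 9, X at 1 | -1=+1→0*
ply 10: 0 is terminal -1 (O); from 17 depth 17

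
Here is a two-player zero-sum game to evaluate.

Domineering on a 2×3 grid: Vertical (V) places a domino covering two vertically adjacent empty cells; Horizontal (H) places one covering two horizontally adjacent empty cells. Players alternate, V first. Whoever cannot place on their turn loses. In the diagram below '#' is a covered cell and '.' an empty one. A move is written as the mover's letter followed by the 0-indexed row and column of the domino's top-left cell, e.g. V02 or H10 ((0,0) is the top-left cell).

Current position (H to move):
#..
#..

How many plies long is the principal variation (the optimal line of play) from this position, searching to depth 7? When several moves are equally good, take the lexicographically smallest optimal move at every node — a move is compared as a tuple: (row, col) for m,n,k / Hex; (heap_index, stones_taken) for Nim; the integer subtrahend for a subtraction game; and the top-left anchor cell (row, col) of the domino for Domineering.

ply 1, H at #../#.. | H01=+1→###/#..*; H11=+1→#../###
ply 2: ###/#.. is terminal -1 (V); from #../#.. depth 7

PV length from [#../#..]: 1 ply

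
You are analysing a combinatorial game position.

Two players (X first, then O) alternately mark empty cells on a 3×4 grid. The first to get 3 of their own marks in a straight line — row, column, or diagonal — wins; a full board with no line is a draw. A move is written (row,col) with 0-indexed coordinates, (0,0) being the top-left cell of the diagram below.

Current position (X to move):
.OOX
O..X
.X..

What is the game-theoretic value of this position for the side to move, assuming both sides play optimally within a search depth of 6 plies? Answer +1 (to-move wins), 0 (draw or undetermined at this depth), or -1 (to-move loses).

[.OOX/O..X/.X..] X move#1: (0,0):+1/XOOX/O..X/.X..*, (1,1):-1/.OOX/OX.X/.X.., (1,2):+1/.OOX/O.XX/.X.., (2,0):-1/.OOX/O..X/XX.., (2,2):-1/.OOX/O..X/.XX., (2,3):+1/.OOX/O..X/.X.X
[XOOX/O..X/.X..] O move#2: (1,1):-1/XOOX/OO.X/.X..*, (1,2):-1/XOOX/O.OX/.X.., (2,0):-1/XOOX/O..X/OX.., (2,2):-1/XOOX/O..X/.XO., (2,3):-1/XOOX/O..X/.X.O
[XOOX/OO.X/.X..] X move#3: (1,2):+1/XOOX/OOXX/.X..*, (2,0):-1/XOOX/OO.X/XX.., (2,2):-1/XOOX/OO.X/.XX., (2,3):+1/XOOX/OO.X/.X.X
[XOOX/OOXX/.X..] end (terminal -1, O#4); searched .OOX/O..X/.X.. to 6

value(.OOX/O..X/.X.., X) = +1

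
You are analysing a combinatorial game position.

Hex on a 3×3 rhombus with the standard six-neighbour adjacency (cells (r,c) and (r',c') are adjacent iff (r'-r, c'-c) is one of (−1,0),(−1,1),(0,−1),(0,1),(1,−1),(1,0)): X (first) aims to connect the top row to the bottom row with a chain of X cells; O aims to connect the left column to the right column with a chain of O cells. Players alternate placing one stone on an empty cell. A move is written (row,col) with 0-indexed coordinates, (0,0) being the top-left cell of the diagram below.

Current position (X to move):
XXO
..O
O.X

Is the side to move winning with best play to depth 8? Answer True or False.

X winning at [XXO/..O/O.X]: False

ply 1, X at XXO/..O/O.X | (1,0)=-1→XXO/X.O/O.X*; (1,1)=-1→XXO/.XO/O.X; (2,1)=-1→XXO/..O/OXX
ply 2, O at XXO/X.O/O.X | (1,1)=+1→XXO/XOO/O.X*; (2,1)=+1→XXO/X.O/OOX
ply 3: XXO/XOO/O.X is terminal -1 (X); from XXO/..O/O.X depth 8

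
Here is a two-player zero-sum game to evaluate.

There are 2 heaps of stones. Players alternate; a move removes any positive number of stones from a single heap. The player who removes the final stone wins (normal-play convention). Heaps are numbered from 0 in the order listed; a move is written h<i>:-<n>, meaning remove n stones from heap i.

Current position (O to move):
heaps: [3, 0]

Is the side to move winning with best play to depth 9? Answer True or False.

O winning at [(3,0)]: True

p1 O@[(3,0)]: h0:-1[(2,0)]-1 h0:-2[(1,0)]-1 h0:-3[(0,0)]+1*
p2 X@[(0,0)] terminal -1; root [(3,0)] d9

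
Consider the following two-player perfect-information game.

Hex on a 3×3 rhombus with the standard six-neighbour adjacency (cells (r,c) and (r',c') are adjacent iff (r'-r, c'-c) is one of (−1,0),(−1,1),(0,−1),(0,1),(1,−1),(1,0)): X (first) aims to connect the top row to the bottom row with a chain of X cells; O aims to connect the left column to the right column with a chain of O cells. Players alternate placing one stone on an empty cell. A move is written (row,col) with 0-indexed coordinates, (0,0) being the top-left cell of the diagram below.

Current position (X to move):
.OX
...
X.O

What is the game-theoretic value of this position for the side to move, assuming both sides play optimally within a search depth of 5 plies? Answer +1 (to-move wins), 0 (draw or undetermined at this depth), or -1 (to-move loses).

ply 1, X at .OX/.../X.O | (0,0)=+1→XOX/.../X.O*; (1,0)=+1→.OX/X../X.O; (1,1)=+1→.OX/.X./X.O; (1,2)=+1→.OX/..X/X.O; (2,1)=+1→.OX/.../XXO
ply 2, O at XOX/.../X.O | (1,0)=-1→XOX/O../X.O*; (1,1)=-1→XOX/.O./X.O; (1,2)=-1→XOX/..O/X.O; (2,1)=-1→XOX/.../XOO
ply 3, X at XOX/O../X.O | (1,1)=+1→XOX/OX./X.O*; (1,2)=+1→XOX/O.X/X.O; (2,1)=+1→XOX/O../XXO
ply 4: XOX/OX./X.O is terminal -1 (O); from .OX/.../X.O depth 5

value(.OX/.../X.O, X) = +1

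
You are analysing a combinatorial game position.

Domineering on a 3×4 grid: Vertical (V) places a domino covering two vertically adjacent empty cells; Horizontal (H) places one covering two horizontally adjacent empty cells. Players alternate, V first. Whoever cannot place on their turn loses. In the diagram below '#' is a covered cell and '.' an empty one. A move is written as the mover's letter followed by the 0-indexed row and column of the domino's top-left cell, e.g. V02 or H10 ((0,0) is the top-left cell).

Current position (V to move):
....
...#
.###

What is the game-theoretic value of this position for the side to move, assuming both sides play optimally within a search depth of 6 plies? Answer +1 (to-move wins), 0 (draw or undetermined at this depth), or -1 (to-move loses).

ply 1, V at ..../...#/.### | V00=-1→#.../#..#/.###; V01=+1→.#../.#.#/.###*; V02=-1→..#./..##/.###; V10=-1→..../#..#/####
ply 2, H at .#../.#.#/.### | H02=-1→.###/.#.#/.###*
ply 3, V at .###/.#.#/.### | V00=+1→####/##.#/.###*; V10=+1→.###/##.#/####
ply 4: ####/##.#/.### is terminal -1 (H); from ..../...#/.### depth 6

value(..../...#/.###, V) = +1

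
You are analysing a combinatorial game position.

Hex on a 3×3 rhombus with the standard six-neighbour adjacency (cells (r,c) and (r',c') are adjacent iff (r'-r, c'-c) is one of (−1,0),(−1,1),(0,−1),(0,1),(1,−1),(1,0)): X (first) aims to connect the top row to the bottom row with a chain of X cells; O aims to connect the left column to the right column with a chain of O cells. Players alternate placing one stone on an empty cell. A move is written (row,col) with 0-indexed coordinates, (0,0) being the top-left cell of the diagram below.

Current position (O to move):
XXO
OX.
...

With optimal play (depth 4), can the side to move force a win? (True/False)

ply 1, O at XXO/OX./... | (1,2)=-1→XXO/OXO/...*; (2,0)=-1→XXO/OX./O..; (2,1)=-1→XXO/OX./.O.; (2,2)=-1→XXO/OX./..O
ply 2, X at XXO/OXO/... | (2,0)=+1→XXO/OXO/X..*; (2,1)=+1→XXO/OXO/.X.; (2,2)=+1→XXO/OXO/..X
ply 3: XXO/OXO/X.. is terminal -1 (O); from XXO/OX./... depth 4

O winning at [XXO/OX./...]: False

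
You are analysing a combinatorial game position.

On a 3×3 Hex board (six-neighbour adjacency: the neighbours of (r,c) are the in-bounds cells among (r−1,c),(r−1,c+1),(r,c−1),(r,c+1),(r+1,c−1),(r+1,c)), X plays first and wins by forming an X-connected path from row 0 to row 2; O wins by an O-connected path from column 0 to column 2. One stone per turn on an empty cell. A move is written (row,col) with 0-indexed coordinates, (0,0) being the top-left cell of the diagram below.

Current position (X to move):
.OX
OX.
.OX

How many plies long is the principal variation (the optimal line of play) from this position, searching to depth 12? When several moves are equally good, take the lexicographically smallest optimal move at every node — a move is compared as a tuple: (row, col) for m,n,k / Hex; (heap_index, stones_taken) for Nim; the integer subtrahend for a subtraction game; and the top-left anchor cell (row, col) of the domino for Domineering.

PV length from [.OX/OX./.OX]: 3 plies

ply 1, X at .OX/OX./.OX | (0,0)=+1→XOX/OX./.OX*; (1,2)=+1→.OX/OXX/.OX; (2,0)=+1→.OX/OX./XOX
ply 2, O at XOX/OX./.OX | (1,2)=-1→XOX/OXO/.OX*; (2,0)=-1→XOX/OX./OOX
ply 3, X at XOX/OXO/.OX | (2,0)=+1→XOX/OXO/XOX*
ply 4: XOX/OXO/XOX is terminal -1 (O); from .OX/OX./.OX depth 12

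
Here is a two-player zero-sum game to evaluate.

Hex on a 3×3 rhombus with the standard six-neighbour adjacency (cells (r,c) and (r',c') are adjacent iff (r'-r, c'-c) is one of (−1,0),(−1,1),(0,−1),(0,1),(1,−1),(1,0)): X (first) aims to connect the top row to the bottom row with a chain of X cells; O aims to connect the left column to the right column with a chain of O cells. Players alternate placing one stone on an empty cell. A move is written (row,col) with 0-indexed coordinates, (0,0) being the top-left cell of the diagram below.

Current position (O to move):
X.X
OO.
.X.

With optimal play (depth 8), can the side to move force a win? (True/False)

ply 1, O at X.X/OO./.X. | (0,1)=-1→XOX/OO./.X.; (1,2)=+1→X.X/OOO/.X.*; (2,0)=-1→X.X/OO./OX.; (2,2)=-1→X.X/OO./.XO
ply 2: X.X/OOO/.X. is terminal -1 (X); from X.X/OO./.X. depth 8

O winning at [X.X/OO./.X.]: True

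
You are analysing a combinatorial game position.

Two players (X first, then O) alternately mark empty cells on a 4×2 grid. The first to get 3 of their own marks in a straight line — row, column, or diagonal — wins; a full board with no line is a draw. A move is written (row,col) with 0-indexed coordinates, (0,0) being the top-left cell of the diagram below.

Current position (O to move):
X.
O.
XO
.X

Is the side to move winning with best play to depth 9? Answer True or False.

O winning at [X./O./XO/.X]: False

ply 1, O at X./O./XO/.X | (0,1)=+0→XO/O./XO/.X*; (1,1)=+0→X./OO/XO/.X; (3,0)=+0→X./O./XO/OX
ply 2, X at XO/O./XO/.X | (1,1)=+0→XO/OX/XO/.X*; (3,0)=-1→XO/O./XO/XX
ply 3, O at XO/OX/XO/.X | (3,0)=+0→XO/OX/XO/OX*
ply 4: XO/OX/XO/OX is terminal +0 (X); from X./O./XO/.X depth 9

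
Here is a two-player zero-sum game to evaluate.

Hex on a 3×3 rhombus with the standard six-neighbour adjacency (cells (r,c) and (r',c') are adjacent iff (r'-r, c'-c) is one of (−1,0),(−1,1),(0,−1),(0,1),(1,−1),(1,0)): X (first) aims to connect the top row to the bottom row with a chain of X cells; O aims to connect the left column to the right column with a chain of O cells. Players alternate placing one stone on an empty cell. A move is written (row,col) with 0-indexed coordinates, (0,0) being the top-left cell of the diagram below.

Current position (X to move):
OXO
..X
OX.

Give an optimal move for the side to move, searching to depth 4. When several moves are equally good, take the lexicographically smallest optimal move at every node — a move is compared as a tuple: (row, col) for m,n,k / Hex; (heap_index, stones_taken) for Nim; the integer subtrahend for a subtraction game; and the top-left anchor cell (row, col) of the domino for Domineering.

p1 X@[OXO/..X/OX.]: (1,0)[OXO/X.X/OX.]-1 (1,1)[OXO/.XX/OX.]+1* (2,2)[OXO/..X/OXX]-1
p2 O@[OXO/.XX/OX.] terminal -1; root [OXO/..X/OX.] d4

X's best at [OXO/..X/OX.]: (1,1)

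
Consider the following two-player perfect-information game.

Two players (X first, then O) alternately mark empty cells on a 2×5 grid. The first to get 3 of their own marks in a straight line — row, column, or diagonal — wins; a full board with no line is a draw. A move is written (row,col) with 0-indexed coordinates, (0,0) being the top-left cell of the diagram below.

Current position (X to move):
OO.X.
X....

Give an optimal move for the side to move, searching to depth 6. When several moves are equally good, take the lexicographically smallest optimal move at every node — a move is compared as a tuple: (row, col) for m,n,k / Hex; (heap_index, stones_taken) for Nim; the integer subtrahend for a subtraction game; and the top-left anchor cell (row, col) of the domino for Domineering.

p1 X@[OO.X./X....]: (0,2)[OOXX./X....]+0* (0,4)[OO.XX/X....]-1 (1,1)[OO.X./XX...]-1 (1,2)[OO.X./X.X..]-1 (1,3)[OO.X./X..X.]-1 (1,4)[OO.X./X...X]-1
p2 O@[OOXX./X....]: (0,4)[OOXXO/X....]+0* (1,1)[OOXX./XO...]-1 (1,2)[OOXX./X.O..]-1 (1,3)[OOXX./X..O.]-1 (1,4)[OOXX./X...O]-1
p3 X@[OOXXO/X....]: (1,1)[OOXXO/XX...]+0* (1,2)[OOXXO/X.X..]+0 (1,3)[OOXXO/X..X.]+0 (1,4)[OOXXO/X...X]+0
p4 O@[OOXXO/XX...]: (1,2)[OOXXO/XXO..]+0* (1,3)[OOXXO/XX.O.]-1 (1,4)[OOXXO/XX..O]-1
p5 X@[OOXXO/XXO..]: (1,3)[OOXXO/XXOX.]+0* (1,4)[OOXXO/XXO.X]+0
p6 O@[OOXXO/XXOX.]: (1,4)[OOXXO/XXOXO]+0*
p7 X@[OOXXO/XXOXO] terminal +0; root [OO.X./X....] d6

X's best at [OO.X./X....]: (0,2)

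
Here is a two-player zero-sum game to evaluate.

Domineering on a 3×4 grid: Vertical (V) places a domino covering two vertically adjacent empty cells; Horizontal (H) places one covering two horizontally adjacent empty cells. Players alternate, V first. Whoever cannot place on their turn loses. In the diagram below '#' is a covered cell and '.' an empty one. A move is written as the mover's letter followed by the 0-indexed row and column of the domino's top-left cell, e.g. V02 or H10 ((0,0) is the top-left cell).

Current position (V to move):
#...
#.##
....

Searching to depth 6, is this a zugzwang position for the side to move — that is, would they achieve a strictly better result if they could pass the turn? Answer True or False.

zugzwang(#.../#.##/...., V) = False

[#.../#.##/....] V move#1: V01:-1/##../####/....*, V11:-1/#.../####/.#..
[##../####/....] H move#2: H02:+1/####/####/....*, H20:+1/##../####/##.., H21:+1/##../####/.##., H22:+1/##../####/..##
[####/####/....] end (terminal -1, V#3); searched #.../#.##/.... to 6
if V skipped the turn, H would face:
~ [#.../#.##/....] H move#1: H01:+1/###./#.##/....*, H02:+1/#.##/#.##/...., H20:+1/#.../#.##/##.., H21:+1/#.../#.##/.##., H22:+1/#.../#.##/..##
~ [###./#.##/....] V move#2: V11:-1/###./####/.#..*
~ [###./####/.#..] H move#3: H22:+1/###./####/.###*
~ [###./####/.###] end (terminal -1, V#4); searched #.../#.##/.... to 6
compare (V): move=-1 vs pass=-1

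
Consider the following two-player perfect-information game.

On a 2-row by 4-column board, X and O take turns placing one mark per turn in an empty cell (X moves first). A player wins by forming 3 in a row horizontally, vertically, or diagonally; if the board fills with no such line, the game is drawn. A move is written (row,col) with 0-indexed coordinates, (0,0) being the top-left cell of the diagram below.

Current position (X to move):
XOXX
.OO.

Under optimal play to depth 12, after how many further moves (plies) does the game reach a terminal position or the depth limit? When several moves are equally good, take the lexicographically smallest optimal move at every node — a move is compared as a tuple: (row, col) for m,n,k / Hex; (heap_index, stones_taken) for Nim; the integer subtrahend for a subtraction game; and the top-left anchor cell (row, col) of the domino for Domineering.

PV length from [XOXX/.OO.]: 2 plies

ply 1, X at XOXX/.OO. | (1,0)=-1→XOXX/XOO.*; (1,3)=-1→XOXX/.OOX
ply 2, O at XOXX/XOO. | (1,3)=+1→XOXX/XOOO*
ply 3: XOXX/XOOO is terminal -1 (X); from XOXX/.OO. depth 12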